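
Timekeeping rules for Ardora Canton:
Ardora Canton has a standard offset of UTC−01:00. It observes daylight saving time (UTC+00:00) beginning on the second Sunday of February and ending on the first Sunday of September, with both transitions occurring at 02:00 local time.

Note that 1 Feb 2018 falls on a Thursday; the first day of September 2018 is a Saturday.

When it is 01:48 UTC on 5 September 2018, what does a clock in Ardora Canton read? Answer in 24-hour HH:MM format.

00:48

1 February 2018 is a Thursday, so the first Sunday is February 4 and the second is February 11.
1 September 2018 is a Saturday, so the first Sunday is September 2.
At the standard offset (UTC−01:00), 01:48 UTC − 1h = 00:48 Ardora Canton standard time.
The standard-time date in Ardora Canton, 5 September 2018, is outside the daylight-saving period (11 February – 2 September), so Ardora Canton is on standard time, UTC−01:00.
01:48 UTC − 1h = 00:48 local.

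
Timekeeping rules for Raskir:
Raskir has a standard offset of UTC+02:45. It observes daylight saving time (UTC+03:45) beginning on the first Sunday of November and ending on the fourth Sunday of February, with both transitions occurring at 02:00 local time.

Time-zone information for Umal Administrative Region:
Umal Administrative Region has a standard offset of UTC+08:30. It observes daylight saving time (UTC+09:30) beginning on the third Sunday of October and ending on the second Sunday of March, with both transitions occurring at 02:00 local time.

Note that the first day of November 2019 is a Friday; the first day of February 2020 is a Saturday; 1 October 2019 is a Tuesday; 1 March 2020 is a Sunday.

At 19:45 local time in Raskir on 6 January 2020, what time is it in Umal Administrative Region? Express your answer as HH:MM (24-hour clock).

1 November 2019 is a Friday, so the first Sunday is November 3.
1 February 2020 is a Saturday, so the first Sunday is February 2 and the fourth is February 23.
Daylight saving runs 3 November 2019 – 23 February 2020; 6 January 2020 is inside that window, so Raskir is at UTC+03:45.
19:45 Raskir − 3h45m = 16:00 UTC.
1 October 2019 is a Tuesday, so the first Sunday is October 6 and the third is October 20.
1 March 2020 is a Sunday, so the first Sunday is March 1 and the second is March 8.
At the standard offset (UTC+08:30), 16:00 UTC + 8h30m = 00:30 Umal Administrative Region standard time (rolling into the next day, 7 January 2020).
The standard-time date in Umal Administrative Region, 7 January 2020, lies within the daylight-saving period (20 October 2019 – 8 March 2020), so Umal Administrative Region is on daylight time, UTC+09:30.
16:00 UTC + 9h30m = 01:30 Umal Administrative Region (rolling into the next day, 7 January 2020).

01:30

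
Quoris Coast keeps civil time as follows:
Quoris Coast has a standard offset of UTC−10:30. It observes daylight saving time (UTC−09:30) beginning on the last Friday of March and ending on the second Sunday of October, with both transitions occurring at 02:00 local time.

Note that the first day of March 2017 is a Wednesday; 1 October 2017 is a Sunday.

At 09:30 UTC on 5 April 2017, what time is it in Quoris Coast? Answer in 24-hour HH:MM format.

00:00

1 March 2017 is a Wednesday, so Fridays fall on 3, 10, 17, 24, 31; the last is March 31.
1 October 2017 is a Sunday, so the first Sunday is October 1 and the second is October 8.
At the standard offset (UTC−10:30), 09:30 UTC − 10h30m = 23:00 Quoris Coast standard time (rolling into the previous day, 4 April 2017).
Daylight saving runs 31 March – 8 October; the standard-time date in Quoris Coast, 4 April 2017, is inside that window, so Quoris Coast is at UTC−09:30.
09:30 UTC − 9h30m = 00:00 local.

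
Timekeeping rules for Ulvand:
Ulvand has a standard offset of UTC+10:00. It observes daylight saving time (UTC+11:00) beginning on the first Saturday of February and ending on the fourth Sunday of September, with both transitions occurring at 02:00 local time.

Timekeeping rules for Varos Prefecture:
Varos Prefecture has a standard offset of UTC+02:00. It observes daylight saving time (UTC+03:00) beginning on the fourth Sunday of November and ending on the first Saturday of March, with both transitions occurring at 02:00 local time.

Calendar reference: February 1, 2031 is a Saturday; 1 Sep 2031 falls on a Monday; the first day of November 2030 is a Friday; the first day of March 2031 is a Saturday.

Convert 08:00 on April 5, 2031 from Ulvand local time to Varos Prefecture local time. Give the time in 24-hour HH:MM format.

1 February 2031 is a Saturday, so the first Saturday is February 1.
1 September 2031 is a Monday, so the first Sunday is September 7 and the fourth is September 28.
Daylight saving runs 1 February – 28 September; April 5, 2031 is inside that window, so Ulvand is at UTC+11:00.
08:00 Ulvand − 11h = 21:00 UTC (rolling into the previous day, 4 April 2031).
1 November 2030 is a Friday, so the first Sunday is November 3 and the fourth is November 24.
1 March 2031 is a Saturday, so the first Saturday is March 1.
At the standard offset (UTC+02:00), 21:00 UTC + 2h = 23:00 Varos Prefecture standard time.
The standard-time date in Varos Prefecture, April 4, 2031, is outside the daylight-saving period (24 November 2030 – 1 March 2031), so Varos Prefecture is on standard time, UTC+02:00.
21:00 UTC + 2h = 23:00 Varos Prefecture.

23:00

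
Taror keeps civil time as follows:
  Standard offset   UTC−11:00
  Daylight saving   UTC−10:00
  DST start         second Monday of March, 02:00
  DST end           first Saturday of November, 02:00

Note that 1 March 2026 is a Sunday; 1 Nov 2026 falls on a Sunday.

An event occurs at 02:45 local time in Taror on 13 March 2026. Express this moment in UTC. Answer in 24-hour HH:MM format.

12:45

1 March 2026 is a Sunday, so the first Monday is March 2 and the second is March 9.
1 November 2026 is a Sunday, so the first Saturday is November 7.
Daylight saving runs 9 March – 7 November; 13 March 2026 is inside that window, so Taror is at UTC−10:00.
02:45 local + 10h = 12:45 UTC.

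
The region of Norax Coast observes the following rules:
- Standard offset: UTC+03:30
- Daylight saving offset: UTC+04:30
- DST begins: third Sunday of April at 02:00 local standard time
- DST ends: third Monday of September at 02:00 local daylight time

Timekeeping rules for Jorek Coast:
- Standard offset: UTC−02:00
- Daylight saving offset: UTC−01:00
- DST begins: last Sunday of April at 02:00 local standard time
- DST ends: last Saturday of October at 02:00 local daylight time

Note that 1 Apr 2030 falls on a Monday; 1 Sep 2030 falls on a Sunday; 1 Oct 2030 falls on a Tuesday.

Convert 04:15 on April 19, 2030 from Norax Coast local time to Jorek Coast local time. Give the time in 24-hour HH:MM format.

22:45

1 April 2030 is a Monday, so the first Sunday is April 7 and the third is April 21.
1 September 2030 is a Sunday, so the first Monday is September 2 and the third is September 16.
April 19, 2030 is outside the daylight-saving period (21 April – 16 September), so Norax Coast is on standard time, UTC+03:30.
04:15 Norax Coast − 3h30m = 00:45 UTC.
1 April 2030 is a Monday, so Sundays fall on 7, 14, 21, 28; the last is April 28.
1 October 2030 is a Tuesday, so Saturdays fall on 5, 12, 19, 26; the last is October 26.
At the standard offset (UTC−02:00), 00:45 UTC − 2h = 22:45 Jorek Coast standard time (rolling into the previous day, 18 April 2030).
Daylight saving runs 28 April – 26 October; the standard-time date in Jorek Coast, April 18, 2030, is outside that window, so Jorek Coast is on standard time at UTC−02:00.
00:45 UTC − 2h = 22:45 Jorek Coast (rolling into the previous day, 18 April 2030).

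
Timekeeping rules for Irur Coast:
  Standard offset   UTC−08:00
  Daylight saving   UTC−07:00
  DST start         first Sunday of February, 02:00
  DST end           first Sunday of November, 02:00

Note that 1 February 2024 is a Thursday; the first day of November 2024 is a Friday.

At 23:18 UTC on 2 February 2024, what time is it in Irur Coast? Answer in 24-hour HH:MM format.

1 February 2024 is a Thursday, so the first Sunday is February 4.
1 November 2024 is a Friday, so the first Sunday is November 3.
At the standard offset (UTC−08:00), 23:18 UTC − 8h = 15:18 Irur Coast standard time.
Daylight saving runs 4 February – 3 November; the standard-time date in Irur Coast, 2 February 2024, is outside that window, so Irur Coast is on standard time at UTC−08:00.
23:18 UTC − 8h = 15:18 local.

15:18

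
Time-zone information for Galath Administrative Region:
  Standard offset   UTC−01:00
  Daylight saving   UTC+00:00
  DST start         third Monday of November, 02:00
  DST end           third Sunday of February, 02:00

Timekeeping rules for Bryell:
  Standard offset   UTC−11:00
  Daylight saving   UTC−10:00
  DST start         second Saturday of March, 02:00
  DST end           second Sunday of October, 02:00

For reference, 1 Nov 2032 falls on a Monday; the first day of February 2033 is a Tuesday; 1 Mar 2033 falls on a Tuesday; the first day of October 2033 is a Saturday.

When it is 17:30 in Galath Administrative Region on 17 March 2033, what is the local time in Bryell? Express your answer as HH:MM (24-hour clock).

1 November 2032 is a Monday, so the first Monday is November 1 and the third is November 15.
1 February 2033 is a Tuesday, so the first Sunday is February 6 and the third is February 20.
Daylight saving runs 15 November 2032 – 20 February 2033; 17 March 2033 is outside that window, so Galath Administrative Region is on standard time at UTC−01:00.
17:30 Galath Administrative Region + 1h = 18:30 UTC.
1 March 2033 is a Tuesday, so the first Saturday is March 5 and the second is March 12.
1 October 2033 is a Saturday, so the first Sunday is October 2 and the second is October 9.
At the standard offset (UTC−11:00), 18:30 UTC − 11h = 07:30 Bryell standard time.
Daylight saving runs 12 March – 9 October; the standard-time date in Bryell, 17 March 2033, is inside that window, so Bryell is at UTC−10:00.
18:30 UTC − 10h = 08:30 Bryell.

08:30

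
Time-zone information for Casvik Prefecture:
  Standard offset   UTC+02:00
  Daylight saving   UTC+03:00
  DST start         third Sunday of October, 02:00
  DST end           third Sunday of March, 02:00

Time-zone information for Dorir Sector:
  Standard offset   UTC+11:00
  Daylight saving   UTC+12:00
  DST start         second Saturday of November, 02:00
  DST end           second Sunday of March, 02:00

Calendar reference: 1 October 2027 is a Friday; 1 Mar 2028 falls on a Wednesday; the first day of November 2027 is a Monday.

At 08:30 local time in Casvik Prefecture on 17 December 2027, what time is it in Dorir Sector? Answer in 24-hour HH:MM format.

17:30

1 October 2027 is a Friday, so the first Sunday is October 3 and the third is October 17.
1 March 2028 is a Wednesday, so the first Sunday is March 5 and the third is March 19.
Daylight saving runs 17 October 2027 – 19 March 2028; 17 December 2027 is inside that window, so Casvik Prefecture is at UTC+03:00.
08:30 Casvik Prefecture − 3h = 05:30 UTC.
1 November 2027 is a Monday, so the first Saturday is November 6 and the second is November 13.
1 March 2028 is a Wednesday, so the first Sunday is March 5 and the second is March 12.
At the standard offset (UTC+11:00), 05:30 UTC + 11h = 16:30 Dorir Sector standard time.
The standard-time date in Dorir Sector, 17 December 2027, lies within the daylight-saving period (13 November 2027 – 12 March 2028), so Dorir Sector is on daylight time, UTC+12:00.
05:30 UTC + 12h = 17:30 Dorir Sector.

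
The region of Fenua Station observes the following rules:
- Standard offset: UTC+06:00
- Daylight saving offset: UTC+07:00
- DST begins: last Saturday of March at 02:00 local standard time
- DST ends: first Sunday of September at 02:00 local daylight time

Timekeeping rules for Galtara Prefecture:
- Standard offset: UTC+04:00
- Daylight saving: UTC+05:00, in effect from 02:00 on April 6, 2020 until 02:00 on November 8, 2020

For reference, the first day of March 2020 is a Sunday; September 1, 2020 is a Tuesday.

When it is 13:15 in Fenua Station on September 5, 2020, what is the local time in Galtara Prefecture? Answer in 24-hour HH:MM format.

1 March 2020 is a Sunday, so Saturdays fall on 7, 14, 21, 28; the last is March 28.
1 September 2020 is a Tuesday, so the first Sunday is September 6.
Daylight saving runs 28 March – 6 September; September 5, 2020 is inside that window, so Fenua Station is at UTC+07:00.
13:15 Fenua Station − 7h = 06:15 UTC.
At the standard offset (UTC+04:00), 06:15 UTC + 4h = 10:15 Galtara Prefecture standard time.
The standard-time date in Galtara Prefecture, September 5, 2020, lies within the daylight-saving period (6 April – 8 November), so Galtara Prefecture is on daylight time, UTC+05:00.
06:15 UTC + 5h = 11:15 Galtara Prefecture.

11:15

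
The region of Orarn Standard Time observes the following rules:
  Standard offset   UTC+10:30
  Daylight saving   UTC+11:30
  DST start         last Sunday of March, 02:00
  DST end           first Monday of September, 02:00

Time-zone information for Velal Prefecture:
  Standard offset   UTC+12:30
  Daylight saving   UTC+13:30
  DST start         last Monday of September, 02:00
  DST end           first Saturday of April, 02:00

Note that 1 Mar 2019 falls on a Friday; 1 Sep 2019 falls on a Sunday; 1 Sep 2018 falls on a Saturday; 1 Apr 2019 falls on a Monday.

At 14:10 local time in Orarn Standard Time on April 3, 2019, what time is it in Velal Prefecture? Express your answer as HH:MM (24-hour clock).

1 March 2019 is a Friday, so Sundays fall on 3, 10, 17, 24, 31; the last is March 31.
1 September 2019 is a Sunday, so the first Monday is September 2.
Daylight saving runs 31 March – 2 September; April 3, 2019 is inside that window, so Orarn Standard Time is at UTC+11:30.
14:10 Orarn Standard Time − 11h30m = 02:40 UTC.
1 September 2018 is a Saturday, so Mondays fall on 3, 10, 17, 24; the last is September 24.
1 April 2019 is a Monday, so the first Saturday is April 6.
At the standard offset (UTC+12:30), 02:40 UTC + 12h30m = 15:10 Velal Prefecture standard time.
The standard-time date in Velal Prefecture, April 3, 2019, lies within the daylight-saving period (24 September 2018 – 6 April 2019), so Velal Prefecture is on daylight time, UTC+13:30.
02:40 UTC + 13h30m = 16:10 Velal Prefecture.

16:10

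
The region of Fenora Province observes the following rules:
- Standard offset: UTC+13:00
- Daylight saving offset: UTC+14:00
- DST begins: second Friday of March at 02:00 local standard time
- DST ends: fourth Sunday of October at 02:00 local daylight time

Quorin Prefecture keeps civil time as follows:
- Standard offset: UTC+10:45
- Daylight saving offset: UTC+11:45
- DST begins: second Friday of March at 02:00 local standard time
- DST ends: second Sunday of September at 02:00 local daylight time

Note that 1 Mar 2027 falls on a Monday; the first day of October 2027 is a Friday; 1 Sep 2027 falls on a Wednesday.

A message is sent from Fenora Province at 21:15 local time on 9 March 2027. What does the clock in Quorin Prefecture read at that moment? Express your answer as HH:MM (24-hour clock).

19:00

1 March 2027 is a Monday, so the first Friday is March 5 and the second is March 12.
1 October 2027 is a Friday, so the first Sunday is October 3 and the fourth is October 24.
9 March 2027 is outside the daylight-saving period (12 March – 24 October), so Fenora Province is on standard time, UTC+13:00.
21:15 Fenora Province − 13h = 08:15 UTC.
1 March 2027 is a Monday, so the first Friday is March 5 and the second is March 12.
1 September 2027 is a Wednesday, so the first Sunday is September 5 and the second is September 12.
At the standard offset (UTC+10:45), 08:15 UTC + 10h45m = 19:00 Quorin Prefecture standard time.
The standard-time date in Quorin Prefecture, 9 March 2027, does not fall between 12 March and 12 September, so daylight saving is not in effect and Quorin Prefecture is at UTC+10:45.
08:15 UTC + 10h45m = 19:00 Quorin Prefecture.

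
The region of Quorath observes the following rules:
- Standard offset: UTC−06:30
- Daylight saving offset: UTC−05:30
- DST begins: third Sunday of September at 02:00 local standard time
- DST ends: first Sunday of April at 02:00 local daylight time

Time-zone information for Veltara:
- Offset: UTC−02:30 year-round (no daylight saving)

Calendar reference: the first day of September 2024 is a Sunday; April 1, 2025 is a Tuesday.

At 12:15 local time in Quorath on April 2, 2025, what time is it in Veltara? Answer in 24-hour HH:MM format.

1 September 2024 is a Sunday, so the first Sunday is September 1 and the third is September 15.
1 April 2025 is a Tuesday, so the first Sunday is April 6.
April 2, 2025 falls between 15 September 2024 and 6 April 2025, so daylight saving is in effect and Quorath is at UTC−05:30.
12:15 Quorath + 5h30m = 17:45 UTC.
Veltara stays on UTC−02:30 all year.
17:45 UTC − 2h30m = 15:15 Veltara.

15:15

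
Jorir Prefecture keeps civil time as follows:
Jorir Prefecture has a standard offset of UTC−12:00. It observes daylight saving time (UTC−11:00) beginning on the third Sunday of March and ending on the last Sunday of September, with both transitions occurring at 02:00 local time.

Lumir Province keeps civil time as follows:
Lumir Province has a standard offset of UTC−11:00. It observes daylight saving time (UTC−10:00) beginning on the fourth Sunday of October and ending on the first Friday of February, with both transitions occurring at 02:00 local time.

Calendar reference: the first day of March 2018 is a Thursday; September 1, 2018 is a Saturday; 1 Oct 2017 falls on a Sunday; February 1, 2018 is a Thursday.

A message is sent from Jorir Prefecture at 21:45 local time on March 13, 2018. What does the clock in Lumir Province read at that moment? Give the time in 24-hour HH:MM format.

22:45

1 March 2018 is a Thursday, so the first Sunday is March 4 and the third is March 18.
1 September 2018 is a Saturday, so Sundays fall on 2, 9, 16, 23, 30; the last is September 30.
Daylight saving runs 18 March – 30 September; March 13, 2018 is outside that window, so Jorir Prefecture is on standard time at UTC−12:00.
21:45 Jorir Prefecture + 12h = 09:45 UTC (rolling into the next day, 14 March 2018).
1 October 2017 is a Sunday, so the first Sunday is October 1 and the fourth is October 22.
1 February 2018 is a Thursday, so the first Friday is February 2.
At the standard offset (UTC−11:00), 09:45 UTC − 11h = 22:45 Lumir Province standard time (rolling into the previous day, 13 March 2018).
Daylight saving runs 22 October 2017 – 2 February 2018; the standard-time date in Lumir Province, March 13, 2018, is outside that window, so Lumir Province is on standard time at UTC−11:00.
09:45 UTC − 11h = 22:45 Lumir Province (rolling into the previous day, 13 March 2018).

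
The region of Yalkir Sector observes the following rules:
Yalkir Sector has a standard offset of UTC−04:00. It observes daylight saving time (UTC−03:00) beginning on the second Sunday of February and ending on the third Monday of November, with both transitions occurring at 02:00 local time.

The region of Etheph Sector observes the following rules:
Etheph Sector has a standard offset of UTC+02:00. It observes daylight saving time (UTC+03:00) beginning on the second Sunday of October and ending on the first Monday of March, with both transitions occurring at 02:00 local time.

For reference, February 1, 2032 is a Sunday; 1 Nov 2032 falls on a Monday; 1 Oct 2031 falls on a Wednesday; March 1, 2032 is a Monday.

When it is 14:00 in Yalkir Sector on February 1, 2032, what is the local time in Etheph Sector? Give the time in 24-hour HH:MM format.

21:00

1 February 2032 is a Sunday, so the first Sunday is February 1 and the second is February 8.
1 November 2032 is a Monday, so the first Monday is November 1 and the third is November 15.
February 1, 2032 does not fall between 8 February and 15 November, so daylight saving is not in effect and Yalkir Sector is at UTC−04:00.
14:00 Yalkir Sector + 4h = 18:00 UTC.
1 October 2031 is a Wednesday, so the first Sunday is October 5 and the second is October 12.
1 March 2032 is a Monday, so the first Monday is March 1.
At the standard offset (UTC+02:00), 18:00 UTC + 2h = 20:00 Etheph Sector standard time.
Daylight saving runs 12 October 2031 – 1 March 2032; the standard-time date in Etheph Sector, February 1, 2032, is inside that window, so Etheph Sector is at UTC+03:00.
18:00 UTC + 3h = 21:00 Etheph Sector.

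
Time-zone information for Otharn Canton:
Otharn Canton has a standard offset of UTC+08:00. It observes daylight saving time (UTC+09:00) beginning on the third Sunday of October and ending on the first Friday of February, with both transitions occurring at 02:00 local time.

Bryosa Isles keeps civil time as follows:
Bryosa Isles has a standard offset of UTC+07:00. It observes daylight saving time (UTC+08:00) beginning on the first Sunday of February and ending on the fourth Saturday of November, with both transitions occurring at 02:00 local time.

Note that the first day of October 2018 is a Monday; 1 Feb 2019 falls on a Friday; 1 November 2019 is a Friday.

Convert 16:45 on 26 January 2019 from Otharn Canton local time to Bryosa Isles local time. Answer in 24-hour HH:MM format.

1 October 2018 is a Monday, so the first Sunday is October 7 and the third is October 21.
1 February 2019 is a Friday, so the first Friday is February 1.
26 January 2019 falls between 21 October 2018 and 1 February 2019, so daylight saving is in effect and Otharn Canton is at UTC+09:00.
16:45 Otharn Canton − 9h = 07:45 UTC.
1 February 2019 is a Friday, so the first Sunday is February 3.
1 November 2019 is a Friday, so the first Saturday is November 2 and the fourth is November 23.
At the standard offset (UTC+07:00), 07:45 UTC + 7h = 14:45 Bryosa Isles standard time.
The standard-time date in Bryosa Isles, 26 January 2019, is outside the daylight-saving period (3 February – 23 November), so Bryosa Isles is on standard time, UTC+07:00.
07:45 UTC + 7h = 14:45 Bryosa Isles.

14:45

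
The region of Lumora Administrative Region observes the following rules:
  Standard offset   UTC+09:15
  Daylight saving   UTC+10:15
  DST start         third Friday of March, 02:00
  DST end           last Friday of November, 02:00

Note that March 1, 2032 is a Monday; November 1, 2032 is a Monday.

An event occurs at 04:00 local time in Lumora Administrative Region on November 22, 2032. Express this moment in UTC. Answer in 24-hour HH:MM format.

17:45

1 March 2032 is a Monday, so the first Friday is March 5 and the third is March 19.
1 November 2032 is a Monday, so Fridays fall on 5, 12, 19, 26; the last is November 26.
Daylight saving runs 19 March – 26 November; November 22, 2032 is inside that window, so Lumora Administrative Region is at UTC+10:15.
04:00 local − 10h15m = 17:45 UTC (rolling into the previous day, 21 November 2032).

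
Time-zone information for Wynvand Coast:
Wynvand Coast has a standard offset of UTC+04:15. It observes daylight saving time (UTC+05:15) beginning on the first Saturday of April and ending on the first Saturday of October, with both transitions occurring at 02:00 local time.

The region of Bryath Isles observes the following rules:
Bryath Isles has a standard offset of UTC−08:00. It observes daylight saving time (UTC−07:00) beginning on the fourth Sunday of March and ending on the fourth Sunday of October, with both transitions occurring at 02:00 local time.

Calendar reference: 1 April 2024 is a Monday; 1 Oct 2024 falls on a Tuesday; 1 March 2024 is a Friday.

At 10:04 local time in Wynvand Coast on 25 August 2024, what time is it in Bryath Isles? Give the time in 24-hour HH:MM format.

21:49

1 April 2024 is a Monday, so the first Saturday is April 6.
1 October 2024 is a Tuesday, so the first Saturday is October 5.
25 August 2024 lies within the daylight-saving period (6 April – 5 October), so Wynvand Coast is on daylight time, UTC+05:15.
10:04 Wynvand Coast − 5h15m = 04:49 UTC.
1 March 2024 is a Friday, so the first Sunday is March 3 and the fourth is March 24.
1 October 2024 is a Tuesday, so the first Sunday is October 6 and the fourth is October 27.
At the standard offset (UTC−08:00), 04:49 UTC − 8h = 20:49 Bryath Isles standard time (rolling into the previous day, 24 August 2024).
The standard-time date in Bryath Isles, 24 August 2024, falls between 24 March and 27 October, so daylight saving is in effect and Bryath Isles is at UTC−07:00.
04:49 UTC − 7h = 21:49 Bryath Isles (rolling into the previous day, 24 August 2024).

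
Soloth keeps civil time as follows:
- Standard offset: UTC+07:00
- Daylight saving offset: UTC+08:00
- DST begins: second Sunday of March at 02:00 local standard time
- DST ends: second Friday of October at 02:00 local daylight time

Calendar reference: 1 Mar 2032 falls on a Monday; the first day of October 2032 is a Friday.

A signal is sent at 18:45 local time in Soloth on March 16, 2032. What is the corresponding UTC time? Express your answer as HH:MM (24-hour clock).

10:45

1 March 2032 is a Monday, so the first Sunday is March 7 and the second is March 14.
1 October 2032 is a Friday, so the first Friday is October 1 and the second is October 8.
March 16, 2032 lies within the daylight-saving period (14 March – 8 October), so Soloth is on daylight time, UTC+08:00.
18:45 local − 8h = 10:45 UTC.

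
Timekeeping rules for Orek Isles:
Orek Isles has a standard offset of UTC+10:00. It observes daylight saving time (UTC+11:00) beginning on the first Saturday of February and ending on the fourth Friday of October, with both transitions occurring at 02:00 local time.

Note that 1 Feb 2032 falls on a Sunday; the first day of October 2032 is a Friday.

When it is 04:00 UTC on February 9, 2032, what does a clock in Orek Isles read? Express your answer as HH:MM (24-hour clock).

15:00

1 February 2032 is a Sunday, so the first Saturday is February 7.
1 October 2032 is a Friday, so the first Friday is October 1 and the fourth is October 22.
At the standard offset (UTC+10:00), 04:00 UTC + 10h = 14:00 Orek Isles standard time.
Daylight saving runs 7 February – 22 October; the standard-time date in Orek Isles, February 9, 2032, is inside that window, so Orek Isles is at UTC+11:00.
04:00 UTC + 11h = 15:00 local.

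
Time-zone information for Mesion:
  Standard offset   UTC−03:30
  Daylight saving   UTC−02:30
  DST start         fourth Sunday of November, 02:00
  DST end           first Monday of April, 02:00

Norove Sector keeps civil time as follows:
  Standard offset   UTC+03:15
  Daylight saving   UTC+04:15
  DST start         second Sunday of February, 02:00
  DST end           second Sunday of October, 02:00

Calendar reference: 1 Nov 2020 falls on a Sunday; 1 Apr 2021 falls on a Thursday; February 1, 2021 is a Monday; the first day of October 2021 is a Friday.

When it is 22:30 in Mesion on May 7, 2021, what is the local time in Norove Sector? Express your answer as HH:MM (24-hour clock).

06:15

1 November 2020 is a Sunday, so the first Sunday is November 1 and the fourth is November 22.
1 April 2021 is a Thursday, so the first Monday is April 5.
Daylight saving runs 22 November 2020 – 5 April 2021; May 7, 2021 is outside that window, so Mesion is on standard time at UTC−03:30.
22:30 Mesion + 3h30m = 02:00 UTC (rolling into the next day, 8 May 2021).
1 February 2021 is a Monday, so the first Sunday is February 7 and the second is February 14.
1 October 2021 is a Friday, so the first Sunday is October 3 and the second is October 10.
At the standard offset (UTC+03:15), 02:00 UTC + 3h15m = 05:15 Norove Sector standard time.
Daylight saving runs 14 February – 10 October; the standard-time date in Norove Sector, May 8, 2021, is inside that window, so Norove Sector is at UTC+04:15.
02:00 UTC + 4h15m = 06:15 Norove Sector.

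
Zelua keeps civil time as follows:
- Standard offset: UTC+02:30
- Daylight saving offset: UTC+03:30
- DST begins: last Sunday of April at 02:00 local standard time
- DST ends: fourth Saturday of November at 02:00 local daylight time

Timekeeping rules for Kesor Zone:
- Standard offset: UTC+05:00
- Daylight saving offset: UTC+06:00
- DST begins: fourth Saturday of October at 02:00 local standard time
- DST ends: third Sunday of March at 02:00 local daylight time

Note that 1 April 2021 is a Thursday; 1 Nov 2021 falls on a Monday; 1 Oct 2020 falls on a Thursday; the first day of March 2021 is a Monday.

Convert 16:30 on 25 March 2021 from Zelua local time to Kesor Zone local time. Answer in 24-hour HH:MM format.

19:00

1 April 2021 is a Thursday, so Sundays fall on 4, 11, 18, 25; the last is April 25.
1 November 2021 is a Monday, so the first Saturday is November 6 and the fourth is November 27.
Daylight saving runs 25 April – 27 November; 25 March 2021 is outside that window, so Zelua is on standard time at UTC+02:30.
16:30 Zelua − 2h30m = 14:00 UTC.
1 October 2020 is a Thursday, so the first Saturday is October 3 and the fourth is October 24.
1 March 2021 is a Monday, so the first Sunday is March 7 and the third is March 21.
At the standard offset (UTC+05:00), 14:00 UTC + 5h = 19:00 Kesor Zone standard time.
The standard-time date in Kesor Zone, 25 March 2021, does not fall between 24 October 2020 and 21 March 2021, so daylight saving is not in effect and Kesor Zone is at UTC+05:00.
14:00 UTC + 5h = 19:00 Kesor Zone.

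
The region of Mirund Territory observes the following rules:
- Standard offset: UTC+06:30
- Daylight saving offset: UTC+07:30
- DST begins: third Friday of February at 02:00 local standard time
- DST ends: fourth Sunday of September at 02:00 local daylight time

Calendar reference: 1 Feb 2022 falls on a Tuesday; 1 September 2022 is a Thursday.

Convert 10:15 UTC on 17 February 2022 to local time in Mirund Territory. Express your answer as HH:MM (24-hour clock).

16:45

1 February 2022 is a Tuesday, so the first Friday is February 4 and the third is February 18.
1 September 2022 is a Thursday, so the first Sunday is September 4 and the fourth is September 25.
At the standard offset (UTC+06:30), 10:15 UTC + 6h30m = 16:45 Mirund Territory standard time.
The standard-time date in Mirund Territory, 17 February 2022, is outside the daylight-saving period (18 February – 25 September), so Mirund Territory is on standard time, UTC+06:30.
10:15 UTC + 6h30m = 16:45 local.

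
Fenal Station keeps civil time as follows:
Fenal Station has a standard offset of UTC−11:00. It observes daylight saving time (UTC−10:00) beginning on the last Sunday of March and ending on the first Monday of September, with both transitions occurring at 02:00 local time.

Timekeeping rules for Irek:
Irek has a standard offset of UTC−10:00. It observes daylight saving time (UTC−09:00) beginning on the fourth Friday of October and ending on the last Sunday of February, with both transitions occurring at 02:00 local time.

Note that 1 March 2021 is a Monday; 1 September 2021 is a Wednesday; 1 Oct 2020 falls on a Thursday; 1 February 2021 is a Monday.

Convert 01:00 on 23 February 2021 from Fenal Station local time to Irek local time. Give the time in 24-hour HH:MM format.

1 March 2021 is a Monday, so Sundays fall on 7, 14, 21, 28; the last is March 28.
1 September 2021 is a Wednesday, so the first Monday is September 6.
23 February 2021 is outside the daylight-saving period (28 March – 6 September), so Fenal Station is on standard time, UTC−11:00.
01:00 Fenal Station + 11h = 12:00 UTC.
1 October 2020 is a Thursday, so the first Friday is October 2 and the fourth is October 23.
1 February 2021 is a Monday, so Sundays fall on 7, 14, 21, 28; the last is February 28.
At the standard offset (UTC−10:00), 12:00 UTC − 10h = 02:00 Irek standard time.
Daylight saving runs 23 October 2020 – 28 February 2021; the standard-time date in Irek, 23 February 2021, is inside that window, so Irek is at UTC−09:00.
12:00 UTC − 9h = 03:00 Irek.

03:00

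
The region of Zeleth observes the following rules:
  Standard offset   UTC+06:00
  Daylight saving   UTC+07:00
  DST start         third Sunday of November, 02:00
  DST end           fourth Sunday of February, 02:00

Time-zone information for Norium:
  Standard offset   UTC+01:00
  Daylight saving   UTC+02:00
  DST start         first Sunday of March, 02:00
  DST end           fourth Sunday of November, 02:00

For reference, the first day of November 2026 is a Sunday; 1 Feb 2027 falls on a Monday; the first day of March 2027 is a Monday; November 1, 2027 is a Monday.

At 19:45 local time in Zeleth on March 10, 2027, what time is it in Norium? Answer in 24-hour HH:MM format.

1 November 2026 is a Sunday, so the first Sunday is November 1 and the third is November 15.
1 February 2027 is a Monday, so the first Sunday is February 7 and the fourth is February 28.
Daylight saving runs 15 November 2026 – 28 February 2027; March 10, 2027 is outside that window, so Zeleth is on standard time at UTC+06:00.
19:45 Zeleth − 6h = 13:45 UTC.
1 March 2027 is a Monday, so the first Sunday is March 7.
1 November 2027 is a Monday, so the first Sunday is November 7 and the fourth is November 28.
At the standard offset (UTC+01:00), 13:45 UTC + 1h = 14:45 Norium standard time.
The standard-time date in Norium, March 10, 2027, falls between 7 March and 28 November, so daylight saving is in effect and Norium is at UTC+02:00.
13:45 UTC + 2h = 15:45 Norium.

15:45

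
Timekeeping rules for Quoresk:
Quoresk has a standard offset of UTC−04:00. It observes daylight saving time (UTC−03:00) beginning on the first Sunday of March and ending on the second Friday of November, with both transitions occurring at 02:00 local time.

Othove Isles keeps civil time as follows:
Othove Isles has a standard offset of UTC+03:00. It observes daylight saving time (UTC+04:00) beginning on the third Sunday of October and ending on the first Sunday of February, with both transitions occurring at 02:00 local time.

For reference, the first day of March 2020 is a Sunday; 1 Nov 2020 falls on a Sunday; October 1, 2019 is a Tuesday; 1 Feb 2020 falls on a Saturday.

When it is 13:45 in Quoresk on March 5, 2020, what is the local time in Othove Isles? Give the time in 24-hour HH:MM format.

19:45

1 March 2020 is a Sunday, so the first Sunday is March 1.
1 November 2020 is a Sunday, so the first Friday is November 6 and the second is November 13.
Daylight saving runs 1 March – 13 November; March 5, 2020 is inside that window, so Quoresk is at UTC−03:00.
13:45 Quoresk + 3h = 16:45 UTC.
1 October 2019 is a Tuesday, so the first Sunday is October 6 and the third is October 20.
1 February 2020 is a Saturday, so the first Sunday is February 2.
At the standard offset (UTC+03:00), 16:45 UTC + 3h = 19:45 Othove Isles standard time.
The standard-time date in Othove Isles, March 5, 2020, does not fall between 20 October 2019 and 2 February 2020, so daylight saving is not in effect and Othove Isles is at UTC+03:00.
16:45 UTC + 3h = 19:45 Othove Isles.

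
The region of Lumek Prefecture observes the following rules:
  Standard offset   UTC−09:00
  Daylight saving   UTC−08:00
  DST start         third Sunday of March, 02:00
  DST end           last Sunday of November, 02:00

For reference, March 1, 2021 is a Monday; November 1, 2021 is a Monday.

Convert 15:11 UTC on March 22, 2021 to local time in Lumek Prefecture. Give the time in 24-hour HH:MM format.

1 March 2021 is a Monday, so the first Sunday is March 7 and the third is March 21.
1 November 2021 is a Monday, so Sundays fall on 7, 14, 21, 28; the last is November 28.
At the standard offset (UTC−09:00), 15:11 UTC − 9h = 06:11 Lumek Prefecture standard time.
The standard-time date in Lumek Prefecture, March 22, 2021, falls between 21 March and 28 November, so daylight saving is in effect and Lumek Prefecture is at UTC−08:00.
15:11 UTC − 8h = 07:11 local.

07:11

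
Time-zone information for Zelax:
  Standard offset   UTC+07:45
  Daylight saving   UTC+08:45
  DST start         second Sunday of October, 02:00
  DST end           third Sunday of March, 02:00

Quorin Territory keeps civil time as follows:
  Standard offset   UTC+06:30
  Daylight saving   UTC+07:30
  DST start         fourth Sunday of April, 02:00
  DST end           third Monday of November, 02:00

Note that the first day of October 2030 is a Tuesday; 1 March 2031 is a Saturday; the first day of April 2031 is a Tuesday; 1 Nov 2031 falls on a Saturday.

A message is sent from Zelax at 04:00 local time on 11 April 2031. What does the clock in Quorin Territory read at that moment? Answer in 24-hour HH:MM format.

02:45

1 October 2030 is a Tuesday, so the first Sunday is October 6 and the second is October 13.
1 March 2031 is a Saturday, so the first Sunday is March 2 and the third is March 16.
Daylight saving runs 13 October 2030 – 16 March 2031; 11 April 2031 is outside that window, so Zelax is on standard time at UTC+07:45.
04:00 Zelax − 7h45m = 20:15 UTC (rolling into the previous day, 10 April 2031).
1 April 2031 is a Tuesday, so the first Sunday is April 6 and the fourth is April 27.
1 November 2031 is a Saturday, so the first Monday is November 3 and the third is November 17.
At the standard offset (UTC+06:30), 20:15 UTC + 6h30m = 02:45 Quorin Territory standard time (rolling into the next day, 11 April 2031).
The standard-time date in Quorin Territory, 11 April 2031, does not fall between 27 April and 17 November, so daylight saving is not in effect and Quorin Territory is at UTC+06:30.
20:15 UTC + 6h30m = 02:45 Quorin Territory (rolling into the next day, 11 April 2031).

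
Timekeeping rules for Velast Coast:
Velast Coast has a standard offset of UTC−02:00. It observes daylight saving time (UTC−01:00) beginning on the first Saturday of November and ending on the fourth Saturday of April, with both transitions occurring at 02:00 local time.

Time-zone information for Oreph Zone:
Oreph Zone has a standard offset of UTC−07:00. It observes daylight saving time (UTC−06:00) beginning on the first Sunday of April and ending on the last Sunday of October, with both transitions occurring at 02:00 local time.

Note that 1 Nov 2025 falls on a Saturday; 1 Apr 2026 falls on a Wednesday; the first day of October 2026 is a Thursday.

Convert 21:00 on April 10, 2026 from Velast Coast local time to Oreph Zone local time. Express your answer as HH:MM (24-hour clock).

16:00

1 November 2025 is a Saturday, so the first Saturday is November 1.
1 April 2026 is a Wednesday, so the first Saturday is April 4 and the fourth is April 25.
Daylight saving runs 1 November 2025 – 25 April 2026; April 10, 2026 is inside that window, so Velast Coast is at UTC−01:00.
21:00 Velast Coast + 1h = 22:00 UTC.
1 April 2026 is a Wednesday, so the first Sunday is April 5.
1 October 2026 is a Thursday, so Sundays fall on 4, 11, 18, 25; the last is October 25.
At the standard offset (UTC−07:00), 22:00 UTC − 7h = 15:00 Oreph Zone standard time.
The standard-time date in Oreph Zone, April 10, 2026, falls between 5 April and 25 October, so daylight saving is in effect and Oreph Zone is at UTC−06:00.
22:00 UTC − 6h = 16:00 Oreph Zone.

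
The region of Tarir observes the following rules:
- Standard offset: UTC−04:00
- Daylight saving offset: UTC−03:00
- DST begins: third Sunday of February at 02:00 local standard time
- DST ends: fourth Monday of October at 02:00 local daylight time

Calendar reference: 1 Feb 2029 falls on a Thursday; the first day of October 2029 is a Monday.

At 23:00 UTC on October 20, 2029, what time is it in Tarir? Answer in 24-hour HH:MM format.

1 February 2029 is a Thursday, so the first Sunday is February 4 and the third is February 18.
1 October 2029 is a Monday, so the first Monday is October 1 and the fourth is October 22.
At the standard offset (UTC−04:00), 23:00 UTC − 4h = 19:00 Tarir standard time.
The standard-time date in Tarir, October 20, 2029, lies within the daylight-saving period (18 February – 22 October), so Tarir is on daylight time, UTC−03:00.
23:00 UTC − 3h = 20:00 local.

20:00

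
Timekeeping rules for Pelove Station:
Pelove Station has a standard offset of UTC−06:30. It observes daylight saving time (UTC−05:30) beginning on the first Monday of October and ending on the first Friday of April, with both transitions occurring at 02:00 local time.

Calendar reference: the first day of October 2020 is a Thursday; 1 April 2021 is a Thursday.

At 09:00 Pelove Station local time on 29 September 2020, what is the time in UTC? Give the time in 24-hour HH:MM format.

1 October 2020 is a Thursday, so the first Monday is October 5.
1 April 2021 is a Thursday, so the first Friday is April 2.
Daylight saving runs 5 October 2020 – 2 April 2021; 29 September 2020 is outside that window, so Pelove Station is on standard time at UTC−06:30.
09:00 local + 6h30m = 15:30 UTC.

15:30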